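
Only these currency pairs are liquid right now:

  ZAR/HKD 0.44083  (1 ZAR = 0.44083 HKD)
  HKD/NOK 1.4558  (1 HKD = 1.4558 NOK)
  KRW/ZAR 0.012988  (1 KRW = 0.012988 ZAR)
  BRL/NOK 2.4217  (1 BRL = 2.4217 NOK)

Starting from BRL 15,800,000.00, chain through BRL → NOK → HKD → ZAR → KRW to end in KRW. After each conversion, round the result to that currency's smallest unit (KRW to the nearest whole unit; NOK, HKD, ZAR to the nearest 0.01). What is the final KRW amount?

KRW 4,590,524,310

BRL 15,800,000.00 × 2.4217 = NOK 38,262,860.00
NOK 38,262,860.00 ÷ 1.4558 = HKD 26,283,047.12
HKD 26,283,047.12 ÷ 0.44083 = ZAR 59,621,729.74
ZAR 59,621,729.74 ÷ 0.012988 = KRW 4,590,524,310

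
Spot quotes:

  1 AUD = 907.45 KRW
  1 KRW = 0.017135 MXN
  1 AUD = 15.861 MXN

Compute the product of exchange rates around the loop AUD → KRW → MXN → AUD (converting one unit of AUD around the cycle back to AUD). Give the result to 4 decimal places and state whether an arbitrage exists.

Around AUD → KRW → MXN → AUD: 1 × 907.45 × 0.017135 ÷ 15.861 = 0.980339
Product < 1; profitable direction is AUD → MXN → KRW → AUD.

0.9803 (arbitrage exists)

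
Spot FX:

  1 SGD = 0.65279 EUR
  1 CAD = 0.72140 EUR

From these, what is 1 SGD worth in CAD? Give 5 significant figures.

1 SGD × 0.65279 = 0.65279 EUR
0.65279 EUR ÷ 0.72140 = 0.904893 CAD

SGD/CAD = 0.90489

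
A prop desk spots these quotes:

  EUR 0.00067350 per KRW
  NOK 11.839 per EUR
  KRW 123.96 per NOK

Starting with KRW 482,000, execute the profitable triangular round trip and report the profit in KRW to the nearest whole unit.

Profit: KRW 5,655

Profitable loop is KRW → NOK → EUR → KRW:
KRW 482,000 ÷ 123.96 = NOK 3,888.35
NOK 3,888.35 ÷ 11.839 = EUR 328.44
EUR 328.44 ÷ 0.00067350 = KRW 487,655
Profit = KRW 487,655 − KRW 482,000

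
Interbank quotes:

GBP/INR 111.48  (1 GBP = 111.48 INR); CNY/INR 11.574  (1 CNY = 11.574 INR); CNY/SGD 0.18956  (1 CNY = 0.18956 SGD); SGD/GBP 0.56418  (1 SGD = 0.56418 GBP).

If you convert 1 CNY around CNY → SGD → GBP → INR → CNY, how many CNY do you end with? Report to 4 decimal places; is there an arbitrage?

1.0301 (arbitrage exists)

Around CNY → SGD → GBP → INR → CNY: 1 × 0.18956 × 0.56418 × 111.48 ÷ 11.574 = 1.030096
Product > 1; profitable direction is CNY → SGD → GBP → INR → CNY.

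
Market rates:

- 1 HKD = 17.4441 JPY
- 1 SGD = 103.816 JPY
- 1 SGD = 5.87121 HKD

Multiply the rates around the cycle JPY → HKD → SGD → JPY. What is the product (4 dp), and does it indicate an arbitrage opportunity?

Around JPY → HKD → SGD → JPY: 1 ÷ 17.4441 ÷ 5.87121 × 103.816 = 1.013650
Product > 1; profitable direction is JPY → HKD → SGD → JPY.

1.0137 (arbitrage exists)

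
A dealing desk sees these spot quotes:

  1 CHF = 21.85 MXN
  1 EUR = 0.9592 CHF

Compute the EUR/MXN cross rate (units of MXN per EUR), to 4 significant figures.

EUR/MXN = 20.96

1 EUR × 0.9592 = 0.9592 CHF
0.9592 CHF × 21.85 = 20.9585 MXN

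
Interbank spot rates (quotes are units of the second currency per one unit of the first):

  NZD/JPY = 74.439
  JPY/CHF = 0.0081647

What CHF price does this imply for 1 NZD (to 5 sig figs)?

1 NZD × 74.439 = 74.439 JPY
74.439 JPY × 0.0081647 = 0.607772 CHF

NZD/CHF = 0.60777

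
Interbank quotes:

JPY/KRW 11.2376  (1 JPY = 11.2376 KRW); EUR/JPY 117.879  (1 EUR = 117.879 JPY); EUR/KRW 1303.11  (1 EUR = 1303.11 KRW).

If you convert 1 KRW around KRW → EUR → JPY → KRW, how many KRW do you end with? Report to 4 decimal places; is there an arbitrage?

Around KRW → EUR → JPY → KRW: 1 ÷ 1303.11 × 117.879 × 11.2376 = 1.016550
Product > 1; profitable direction is KRW → EUR → JPY → KRW.

1.0166 (arbitrage exists)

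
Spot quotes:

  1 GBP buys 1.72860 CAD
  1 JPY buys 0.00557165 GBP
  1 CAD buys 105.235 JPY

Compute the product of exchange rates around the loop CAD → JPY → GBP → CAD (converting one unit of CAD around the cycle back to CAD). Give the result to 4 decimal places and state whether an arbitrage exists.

Around CAD → JPY → GBP → CAD: 1 × 105.235 × 0.00557165 × 1.72860 = 1.013535
Product > 1; profitable direction is CAD → JPY → GBP → CAD.

1.0135 (arbitrage exists)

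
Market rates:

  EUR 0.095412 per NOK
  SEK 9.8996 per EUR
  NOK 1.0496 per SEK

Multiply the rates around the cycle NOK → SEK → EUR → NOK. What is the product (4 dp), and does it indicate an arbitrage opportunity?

1.0087 (arbitrage exists)

Around NOK → SEK → EUR → NOK: 1 ÷ 1.0496 ÷ 9.8996 ÷ 0.095412 = 1.008685
Product > 1; profitable direction is NOK → SEK → EUR → NOK.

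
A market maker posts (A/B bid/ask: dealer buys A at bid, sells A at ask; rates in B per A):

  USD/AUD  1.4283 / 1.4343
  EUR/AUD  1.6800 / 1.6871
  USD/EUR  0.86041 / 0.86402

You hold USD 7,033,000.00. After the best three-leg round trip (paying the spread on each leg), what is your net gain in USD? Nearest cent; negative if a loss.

Best loop USD → EUR → AUD → USD:
USD 7,033,000.00 × 0.86041 (sell USD at bid) = EUR 6,051,263.53
EUR 6,051,263.53 × 1.6800 (sell EUR at bid) = AUD 10,166,122.73
AUD 10,166,122.73 ÷ 1.4343 (buy USD at ask) = USD 7,087,863.58

Net profit: USD 54,863.58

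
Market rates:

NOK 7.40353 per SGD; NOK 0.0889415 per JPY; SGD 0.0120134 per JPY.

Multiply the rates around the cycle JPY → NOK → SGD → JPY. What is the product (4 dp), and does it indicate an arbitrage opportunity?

Around JPY → NOK → SGD → JPY: 1 × 0.0889415 ÷ 7.40353 ÷ 0.0120134 = 0.999999
Product ≈ 1 (deviation 0.000%, within rounding noise).

1.0000 (no arbitrage)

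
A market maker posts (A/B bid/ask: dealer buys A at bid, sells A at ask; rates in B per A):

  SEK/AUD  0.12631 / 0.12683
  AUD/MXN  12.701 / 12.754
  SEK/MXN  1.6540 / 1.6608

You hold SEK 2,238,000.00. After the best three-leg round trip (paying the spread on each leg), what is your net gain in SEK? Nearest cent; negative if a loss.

Net profit: SEK 50,374.94

Best loop SEK → MXN → AUD → SEK:
SEK 2,238,000.00 × 1.6540 (sell SEK at bid) = MXN 3,701,652.00
MXN 3,701,652.00 ÷ 12.754 (buy AUD at ask) = AUD 290,234.59
AUD 290,234.59 ÷ 0.12683 (buy SEK at ask) = SEK 2,288,374.94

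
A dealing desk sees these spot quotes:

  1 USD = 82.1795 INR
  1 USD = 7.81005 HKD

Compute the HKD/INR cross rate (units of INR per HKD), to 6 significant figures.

HKD/INR = 10.5223

1 HKD ÷ 7.81005 = 0.12804 USD
0.12804 USD × 82.1795 = 10.5223 INR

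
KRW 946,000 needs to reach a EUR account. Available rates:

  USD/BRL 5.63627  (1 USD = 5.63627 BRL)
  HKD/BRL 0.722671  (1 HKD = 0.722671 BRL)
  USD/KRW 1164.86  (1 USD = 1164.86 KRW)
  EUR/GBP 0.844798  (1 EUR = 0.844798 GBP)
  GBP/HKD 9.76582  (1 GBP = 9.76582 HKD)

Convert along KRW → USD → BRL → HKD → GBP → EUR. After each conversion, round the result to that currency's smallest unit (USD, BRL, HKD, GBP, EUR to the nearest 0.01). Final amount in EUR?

EUR 767.72

KRW 946,000 ÷ 1164.86 = USD 812.11
USD 812.11 × 5.63627 = BRL 4,577.27
BRL 4,577.27 ÷ 0.722671 = HKD 6,333.82
HKD 6,333.82 ÷ 9.76582 = GBP 648.57
GBP 648.57 ÷ 0.844798 = EUR 767.72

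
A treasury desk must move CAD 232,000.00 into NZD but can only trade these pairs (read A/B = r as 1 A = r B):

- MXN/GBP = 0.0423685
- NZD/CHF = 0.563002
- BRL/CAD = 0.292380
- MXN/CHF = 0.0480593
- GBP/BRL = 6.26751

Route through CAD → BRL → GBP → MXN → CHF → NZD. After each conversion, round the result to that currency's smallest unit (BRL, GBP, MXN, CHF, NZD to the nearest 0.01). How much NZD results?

CAD 232,000.00 ÷ 0.292380 = BRL 793,487.93
BRL 793,487.93 ÷ 6.26751 = GBP 126,603.38
GBP 126,603.38 ÷ 0.0423685 = MXN 2,988,148.74
MXN 2,988,148.74 × 0.0480593 = CHF 143,608.34
CHF 143,608.34 ÷ 0.563002 = NZD 255,076.07

NZD 255,076.07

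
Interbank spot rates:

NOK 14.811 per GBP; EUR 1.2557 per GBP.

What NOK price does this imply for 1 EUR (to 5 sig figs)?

1 EUR ÷ 1.2557 = 0.796369 GBP
0.796369 GBP × 14.811 = 11.795 NOK

EUR/NOK = 11.795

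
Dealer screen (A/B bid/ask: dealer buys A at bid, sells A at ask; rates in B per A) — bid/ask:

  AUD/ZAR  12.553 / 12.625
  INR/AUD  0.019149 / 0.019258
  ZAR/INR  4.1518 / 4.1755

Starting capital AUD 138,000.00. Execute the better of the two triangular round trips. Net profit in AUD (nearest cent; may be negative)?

Best loop AUD → ZAR → INR → AUD:
AUD 138,000.00 × 12.553 (sell AUD at bid) = ZAR 1,732,314.00
ZAR 1,732,314.00 × 4.1518 (sell ZAR at bid) = INR 7,192,221.27
INR 7,192,221.27 × 0.019149 (sell INR at bid) = AUD 137,723.85

Net result: AUD -276.15 (no profitable arbitrage after spreads)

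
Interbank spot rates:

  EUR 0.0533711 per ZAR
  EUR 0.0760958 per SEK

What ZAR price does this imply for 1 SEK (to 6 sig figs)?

1 SEK × 0.0760958 = 0.0760958 EUR
0.0760958 EUR ÷ 0.0533711 = 1.42579 ZAR

SEK/ZAR = 1.42579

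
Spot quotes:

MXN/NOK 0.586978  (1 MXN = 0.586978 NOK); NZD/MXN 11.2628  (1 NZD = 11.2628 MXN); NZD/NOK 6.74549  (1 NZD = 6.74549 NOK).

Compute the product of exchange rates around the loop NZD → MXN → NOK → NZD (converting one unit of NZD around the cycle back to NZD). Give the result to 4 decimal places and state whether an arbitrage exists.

Around NZD → MXN → NOK → NZD: 1 × 11.2628 × 0.586978 ÷ 6.74549 = 0.980065
Product < 1; profitable direction is NZD → NOK → MXN → NZD.

0.9801 (arbitrage exists)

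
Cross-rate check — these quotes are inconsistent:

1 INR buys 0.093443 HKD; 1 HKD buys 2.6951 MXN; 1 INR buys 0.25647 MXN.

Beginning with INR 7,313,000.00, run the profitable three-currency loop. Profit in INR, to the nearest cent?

Profit: INR 134,499.59

Profitable loop is INR → MXN → HKD → INR:
INR 7,313,000.00 × 0.25647 = MXN 1,875,565.11
MXN 1,875,565.11 ÷ 2.6951 = HKD 695,916.70
HKD 695,916.70 ÷ 0.093443 = INR 7,447,499.59
Profit = INR 7,447,499.59 − INR 7,313,000.00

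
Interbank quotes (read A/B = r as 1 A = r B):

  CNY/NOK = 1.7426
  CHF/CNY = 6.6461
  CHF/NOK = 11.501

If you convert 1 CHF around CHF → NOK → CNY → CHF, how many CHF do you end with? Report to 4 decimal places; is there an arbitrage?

Around CHF → NOK → CNY → CHF: 1 × 11.501 ÷ 1.7426 ÷ 6.6461 = 0.993050
Product < 1; profitable direction is CHF → CNY → NOK → CHF.

0.9930 (arbitrage exists)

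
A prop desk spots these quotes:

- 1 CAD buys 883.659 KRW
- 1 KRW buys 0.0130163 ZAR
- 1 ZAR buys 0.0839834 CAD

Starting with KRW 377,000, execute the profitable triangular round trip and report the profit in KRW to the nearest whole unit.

Profitable loop is KRW → CAD → ZAR → KRW:
KRW 377,000 ÷ 883.659 = CAD 426.64
CAD 426.64 ÷ 0.0839834 = ZAR 5,079.99
ZAR 5,079.99 ÷ 0.0130163 = KRW 390,279
Profit = KRW 390,279 − KRW 377,000

Profit: KRW 13,279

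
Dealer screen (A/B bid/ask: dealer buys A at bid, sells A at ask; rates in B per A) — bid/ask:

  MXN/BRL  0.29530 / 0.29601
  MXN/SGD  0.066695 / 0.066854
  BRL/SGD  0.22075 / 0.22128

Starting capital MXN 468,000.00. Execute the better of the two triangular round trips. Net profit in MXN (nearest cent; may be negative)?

Net profit: MXN 8,530.37

Best loop MXN → SGD → BRL → MXN:
MXN 468,000.00 × 0.066695 (sell MXN at bid) = SGD 31,213.26
SGD 31,213.26 ÷ 0.22128 (buy BRL at ask) = BRL 141,057.75
BRL 141,057.75 ÷ 0.29601 (buy MXN at ask) = MXN 476,530.37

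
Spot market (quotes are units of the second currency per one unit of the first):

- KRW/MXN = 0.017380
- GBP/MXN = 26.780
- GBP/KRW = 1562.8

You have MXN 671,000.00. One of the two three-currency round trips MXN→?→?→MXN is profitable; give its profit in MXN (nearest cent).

Profitable loop is MXN → GBP → KRW → MXN:
MXN 671,000.00 ÷ 26.780 = GBP 25,056.01
GBP 25,056.01 × 1562.8 = KRW 39,157,535
KRW 39,157,535 × 0.017380 = MXN 680,557.97
Profit = MXN 680,557.97 − MXN 671,000.00

Profit: MXN 9,557.97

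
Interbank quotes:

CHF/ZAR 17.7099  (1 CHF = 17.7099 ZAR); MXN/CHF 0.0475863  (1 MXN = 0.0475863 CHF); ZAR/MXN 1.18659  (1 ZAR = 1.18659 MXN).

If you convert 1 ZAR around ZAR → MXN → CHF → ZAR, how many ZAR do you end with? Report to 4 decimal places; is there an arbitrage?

1.0000 (no arbitrage)

Around ZAR → MXN → CHF → ZAR: 1 × 1.18659 × 0.0475863 × 17.7099 = 0.999997
Product ≈ 1 (deviation 0.000%, within rounding noise).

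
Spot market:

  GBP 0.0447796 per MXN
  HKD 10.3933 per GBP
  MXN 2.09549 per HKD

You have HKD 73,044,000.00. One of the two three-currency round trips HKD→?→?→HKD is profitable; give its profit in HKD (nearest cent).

Profitable loop is HKD → GBP → MXN → HKD:
HKD 73,044,000.00 ÷ 10.3933 = GBP 7,027,989.19
GBP 7,027,989.19 ÷ 0.0447796 = MXN 156,946,225.19
MXN 156,946,225.19 ÷ 2.09549 = HKD 74,897,148.25
Profit = HKD 74,897,148.25 − HKD 73,044,000.00

Profit: HKD 1,853,148.25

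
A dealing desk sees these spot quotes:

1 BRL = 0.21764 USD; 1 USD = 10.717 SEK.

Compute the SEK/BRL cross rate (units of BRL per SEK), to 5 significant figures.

1 SEK ÷ 10.717 = 0.0933097 USD
0.0933097 USD ÷ 0.21764 = 0.428734 BRL

SEK/BRL = 0.42873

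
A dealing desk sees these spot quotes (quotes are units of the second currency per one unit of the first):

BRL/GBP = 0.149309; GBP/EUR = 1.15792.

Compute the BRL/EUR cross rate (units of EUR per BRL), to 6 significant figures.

BRL/EUR = 0.172888

1 BRL × 0.149309 = 0.149309 GBP
0.149309 GBP × 1.15792 = 0.172888 EUR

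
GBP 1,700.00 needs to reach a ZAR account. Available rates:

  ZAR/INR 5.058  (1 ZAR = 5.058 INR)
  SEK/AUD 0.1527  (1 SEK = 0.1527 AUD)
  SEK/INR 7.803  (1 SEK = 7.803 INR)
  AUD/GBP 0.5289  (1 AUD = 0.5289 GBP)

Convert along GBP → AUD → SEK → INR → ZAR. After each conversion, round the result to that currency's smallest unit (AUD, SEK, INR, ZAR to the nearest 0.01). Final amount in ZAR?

ZAR 32,472.78

GBP 1,700.00 ÷ 0.5289 = AUD 3,214.22
AUD 3,214.22 ÷ 0.1527 = SEK 21,049.25
SEK 21,049.25 × 7.803 = INR 164,247.30
INR 164,247.30 ÷ 5.058 = ZAR 32,472.78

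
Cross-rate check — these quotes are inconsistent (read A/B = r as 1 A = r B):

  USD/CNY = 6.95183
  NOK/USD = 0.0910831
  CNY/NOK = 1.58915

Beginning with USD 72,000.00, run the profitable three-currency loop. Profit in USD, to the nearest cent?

Profitable loop is USD → CNY → NOK → USD:
USD 72,000.00 × 6.95183 = CNY 500,531.76
CNY 500,531.76 × 1.58915 = NOK 795,420.05
NOK 795,420.05 × 0.0910831 = USD 72,449.32
Profit = USD 72,449.32 − USD 72,000.00

Profit: USD 449.32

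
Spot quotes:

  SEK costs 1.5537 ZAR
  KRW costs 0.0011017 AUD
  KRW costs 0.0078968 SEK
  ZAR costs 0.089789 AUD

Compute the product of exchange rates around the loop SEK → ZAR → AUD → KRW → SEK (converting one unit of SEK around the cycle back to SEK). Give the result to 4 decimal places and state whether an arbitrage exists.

0.9999 (no arbitrage)

Around SEK → ZAR → AUD → KRW → SEK: 1 × 1.5537 × 0.089789 ÷ 0.0011017 × 0.0078968 = 0.999950
Product ≈ 1 (deviation 0.005%, within rounding noise).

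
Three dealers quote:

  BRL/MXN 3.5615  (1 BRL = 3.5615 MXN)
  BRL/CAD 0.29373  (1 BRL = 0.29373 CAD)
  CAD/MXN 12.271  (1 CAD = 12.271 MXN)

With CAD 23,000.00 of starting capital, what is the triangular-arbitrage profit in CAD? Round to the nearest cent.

Profitable loop is CAD → MXN → BRL → CAD:
CAD 23,000.00 × 12.271 = MXN 282,233.00
MXN 282,233.00 ÷ 3.5615 = BRL 79,245.54
BRL 79,245.54 × 0.29373 = CAD 23,276.79
Profit = CAD 23,276.79 − CAD 23,000.00

Profit: CAD 276.79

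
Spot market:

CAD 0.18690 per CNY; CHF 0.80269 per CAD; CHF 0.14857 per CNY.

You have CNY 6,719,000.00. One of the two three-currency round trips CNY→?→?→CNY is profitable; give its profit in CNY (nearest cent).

Profitable loop is CNY → CAD → CHF → CNY:
CNY 6,719,000.00 × 0.18690 = CAD 1,255,781.10
CAD 1,255,781.10 × 0.80269 = CHF 1,008,002.93
CHF 1,008,002.93 ÷ 0.14857 = CNY 6,784,700.35
Profit = CNY 6,784,700.35 − CNY 6,719,000.00

Profit: CNY 65,700.35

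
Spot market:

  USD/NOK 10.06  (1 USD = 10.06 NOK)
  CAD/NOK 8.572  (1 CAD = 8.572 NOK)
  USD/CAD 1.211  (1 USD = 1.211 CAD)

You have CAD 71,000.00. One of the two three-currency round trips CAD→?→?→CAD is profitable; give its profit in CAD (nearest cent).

Profit: CAD 2,263.33

Profitable loop is CAD → NOK → USD → CAD:
CAD 71,000.00 × 8.572 = NOK 608,612.00
NOK 608,612.00 ÷ 10.06 = USD 60,498.21
USD 60,498.21 × 1.211 = CAD 73,263.33
Profit = CAD 73,263.33 − CAD 71,000.00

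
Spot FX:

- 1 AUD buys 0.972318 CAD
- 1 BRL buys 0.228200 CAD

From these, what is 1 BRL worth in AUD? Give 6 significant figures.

BRL/AUD = 0.234697

1 BRL × 0.228200 = 0.2282 CAD
0.2282 CAD ÷ 0.972318 = 0.234697 AUD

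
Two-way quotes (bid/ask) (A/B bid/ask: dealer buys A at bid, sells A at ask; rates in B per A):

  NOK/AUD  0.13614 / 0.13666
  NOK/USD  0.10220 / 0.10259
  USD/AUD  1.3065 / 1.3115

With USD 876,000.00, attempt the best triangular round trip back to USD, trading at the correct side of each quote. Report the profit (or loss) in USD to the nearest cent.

Best loop USD → NOK → AUD → USD:
USD 876,000.00 ÷ 0.10259 (buy NOK at ask) = NOK 8,538,843.94
NOK 8,538,843.94 × 0.13614 (sell NOK at bid) = AUD 1,162,478.21
AUD 1,162,478.21 ÷ 1.3115 (buy USD at ask) = USD 886,373.02

Net profit: USD 10,373.02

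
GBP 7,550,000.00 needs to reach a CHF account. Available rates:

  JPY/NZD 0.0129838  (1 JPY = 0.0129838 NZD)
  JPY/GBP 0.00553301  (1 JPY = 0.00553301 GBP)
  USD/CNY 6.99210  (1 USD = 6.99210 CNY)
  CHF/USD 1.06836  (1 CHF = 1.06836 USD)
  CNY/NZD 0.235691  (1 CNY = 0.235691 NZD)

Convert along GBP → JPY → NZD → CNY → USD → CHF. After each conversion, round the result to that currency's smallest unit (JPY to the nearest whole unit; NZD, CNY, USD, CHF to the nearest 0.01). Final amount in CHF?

CHF 10,062,805.17

GBP 7,550,000.00 ÷ 0.00553301 = JPY 1,364,537,566
JPY 1,364,537,566 × 0.0129838 = NZD 17,716,882.85
NZD 17,716,882.85 ÷ 0.235691 = CNY 75,169,959.18
CNY 75,169,959.18 ÷ 6.99210 = USD 10,750,698.53
USD 10,750,698.53 ÷ 1.06836 = CHF 10,062,805.17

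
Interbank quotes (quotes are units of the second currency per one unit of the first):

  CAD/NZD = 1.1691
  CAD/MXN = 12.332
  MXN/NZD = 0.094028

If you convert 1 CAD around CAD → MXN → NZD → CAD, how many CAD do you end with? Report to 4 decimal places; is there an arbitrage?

0.9918 (arbitrage exists)

Around CAD → MXN → NZD → CAD: 1 × 12.332 × 0.094028 ÷ 1.1691 = 0.991834
Product < 1; profitable direction is CAD → NZD → MXN → CAD.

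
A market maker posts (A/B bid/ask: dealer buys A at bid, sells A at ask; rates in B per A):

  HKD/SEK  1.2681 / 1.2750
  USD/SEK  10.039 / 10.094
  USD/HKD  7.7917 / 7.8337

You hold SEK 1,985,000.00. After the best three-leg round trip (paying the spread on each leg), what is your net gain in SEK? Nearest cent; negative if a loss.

Best loop SEK → HKD → USD → SEK:
SEK 1,985,000.00 ÷ 1.2750 (buy HKD at ask) = HKD 1,556,862.75
HKD 1,556,862.75 ÷ 7.8337 (buy USD at ask) = USD 198,739.13
USD 198,739.13 × 10.039 (sell USD at bid) = SEK 1,995,142.15

Net profit: SEK 10,142.15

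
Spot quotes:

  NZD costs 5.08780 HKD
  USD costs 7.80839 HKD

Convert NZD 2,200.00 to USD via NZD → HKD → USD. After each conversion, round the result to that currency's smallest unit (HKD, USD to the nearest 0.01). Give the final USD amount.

USD 1,433.48

NZD 2,200.00 × 5.08780 = HKD 11,193.16
HKD 11,193.16 ÷ 7.80839 = USD 1,433.48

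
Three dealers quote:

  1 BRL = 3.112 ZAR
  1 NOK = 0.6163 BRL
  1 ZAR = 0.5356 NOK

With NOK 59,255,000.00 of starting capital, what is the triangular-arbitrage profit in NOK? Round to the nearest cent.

Profitable loop is NOK → BRL → ZAR → NOK:
NOK 59,255,000.00 × 0.6163 = BRL 36,518,856.50
BRL 36,518,856.50 × 3.112 = ZAR 113,646,681.43
ZAR 113,646,681.43 × 0.5356 = NOK 60,869,162.57
Profit = NOK 60,869,162.57 − NOK 59,255,000.00

Profit: NOK 1,614,162.57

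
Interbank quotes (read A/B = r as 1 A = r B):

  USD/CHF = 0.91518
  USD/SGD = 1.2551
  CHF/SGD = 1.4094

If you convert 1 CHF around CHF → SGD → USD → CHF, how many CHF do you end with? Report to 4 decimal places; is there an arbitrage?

1.0277 (arbitrage exists)

Around CHF → SGD → USD → CHF: 1 × 1.4094 ÷ 1.2551 × 0.91518 = 1.027691
Product > 1; profitable direction is CHF → SGD → USD → CHF.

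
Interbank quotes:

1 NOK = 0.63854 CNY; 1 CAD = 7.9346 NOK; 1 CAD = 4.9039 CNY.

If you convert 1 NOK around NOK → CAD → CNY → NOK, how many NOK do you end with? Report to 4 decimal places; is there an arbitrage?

Around NOK → CAD → CNY → NOK: 1 ÷ 7.9346 × 4.9039 ÷ 0.63854 = 0.967895
Product < 1; profitable direction is NOK → CNY → CAD → NOK.

0.9679 (arbitrage exists)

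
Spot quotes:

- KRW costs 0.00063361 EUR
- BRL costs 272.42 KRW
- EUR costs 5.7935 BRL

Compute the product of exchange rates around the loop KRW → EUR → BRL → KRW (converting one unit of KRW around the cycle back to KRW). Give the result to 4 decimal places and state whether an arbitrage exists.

Around KRW → EUR → BRL → KRW: 1 × 0.00063361 × 5.7935 × 272.42 = 1.000005
Product ≈ 1 (deviation 0.000%, within rounding noise).

1.0000 (no arbitrage)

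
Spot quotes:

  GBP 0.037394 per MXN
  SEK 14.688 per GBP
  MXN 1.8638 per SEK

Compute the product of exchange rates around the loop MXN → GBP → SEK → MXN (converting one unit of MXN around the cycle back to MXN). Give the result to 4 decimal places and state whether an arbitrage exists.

Around MXN → GBP → SEK → MXN: 1 × 0.037394 × 14.688 × 1.8638 = 1.023679
Product > 1; profitable direction is MXN → GBP → SEK → MXN.

1.0237 (arbitrage exists)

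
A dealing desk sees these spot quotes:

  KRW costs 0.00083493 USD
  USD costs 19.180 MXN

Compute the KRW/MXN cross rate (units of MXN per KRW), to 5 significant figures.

1 KRW × 0.00083493 = 0.00083493 USD
0.00083493 USD × 19.180 = 0.016014 MXN

KRW/MXN = 0.016014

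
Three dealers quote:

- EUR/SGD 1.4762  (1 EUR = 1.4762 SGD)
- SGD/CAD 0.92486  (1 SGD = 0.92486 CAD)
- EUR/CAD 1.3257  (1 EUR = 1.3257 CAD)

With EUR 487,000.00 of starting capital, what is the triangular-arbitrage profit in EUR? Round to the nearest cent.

Profit: EUR 14,539.22

Profitable loop is EUR → SGD → CAD → EUR:
EUR 487,000.00 × 1.4762 = SGD 718,909.40
SGD 718,909.40 × 0.92486 = CAD 664,890.55
CAD 664,890.55 ÷ 1.3257 = EUR 501,539.22
Profit = EUR 501,539.22 − EUR 487,000.00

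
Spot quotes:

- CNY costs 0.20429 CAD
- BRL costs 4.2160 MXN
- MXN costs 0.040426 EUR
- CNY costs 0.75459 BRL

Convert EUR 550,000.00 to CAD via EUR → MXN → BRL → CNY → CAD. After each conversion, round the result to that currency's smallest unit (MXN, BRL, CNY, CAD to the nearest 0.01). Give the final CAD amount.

EUR 550,000.00 ÷ 0.040426 = MXN 13,605,105.63
MXN 13,605,105.63 ÷ 4.2160 = BRL 3,227,017.46
BRL 3,227,017.46 ÷ 0.75459 = CNY 4,276,517.66
CNY 4,276,517.66 × 0.20429 = CAD 873,649.79

CAD 873,649.79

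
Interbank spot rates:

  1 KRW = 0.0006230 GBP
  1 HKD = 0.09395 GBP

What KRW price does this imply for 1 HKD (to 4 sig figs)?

HKD/KRW = 150.8

1 HKD × 0.09395 = 0.09395 GBP
0.09395 GBP ÷ 0.0006230 = 150.803 KRW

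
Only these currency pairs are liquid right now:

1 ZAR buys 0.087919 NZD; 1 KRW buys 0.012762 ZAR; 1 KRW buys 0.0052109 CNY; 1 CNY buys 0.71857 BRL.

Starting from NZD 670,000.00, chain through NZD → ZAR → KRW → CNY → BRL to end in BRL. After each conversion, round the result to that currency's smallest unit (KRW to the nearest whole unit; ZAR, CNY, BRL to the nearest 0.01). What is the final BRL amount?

NZD 670,000.00 ÷ 0.087919 = ZAR 7,620,650.83
ZAR 7,620,650.83 ÷ 0.012762 = KRW 597,136,094
KRW 597,136,094 × 0.0052109 = CNY 3,111,616.47
CNY 3,111,616.47 × 0.71857 = BRL 2,235,914.25

BRL 2,235,914.25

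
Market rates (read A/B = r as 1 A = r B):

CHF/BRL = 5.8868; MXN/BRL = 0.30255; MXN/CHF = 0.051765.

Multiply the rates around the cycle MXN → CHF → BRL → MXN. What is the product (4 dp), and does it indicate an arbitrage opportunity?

Around MXN → CHF → BRL → MXN: 1 × 0.051765 × 5.8868 ÷ 0.30255 = 1.007206
Product > 1; profitable direction is MXN → CHF → BRL → MXN.

1.0072 (arbitrage exists)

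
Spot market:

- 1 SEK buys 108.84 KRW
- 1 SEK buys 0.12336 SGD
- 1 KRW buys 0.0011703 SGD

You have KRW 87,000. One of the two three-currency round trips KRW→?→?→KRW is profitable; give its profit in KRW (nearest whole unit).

Profit: KRW 2,832

Profitable loop is KRW → SGD → SEK → KRW:
KRW 87,000 × 0.0011703 = SGD 101.82
SGD 101.82 ÷ 0.12336 = SEK 825.36
SEK 825.36 × 108.84 = KRW 89,832
Profit = KRW 89,832 − KRW 87,000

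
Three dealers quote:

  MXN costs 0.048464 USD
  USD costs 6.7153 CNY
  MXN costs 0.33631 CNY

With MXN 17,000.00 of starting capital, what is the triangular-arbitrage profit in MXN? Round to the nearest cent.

Profit: MXN 567.26

Profitable loop is MXN → CNY → USD → MXN:
MXN 17,000.00 × 0.33631 = CNY 5,717.27
CNY 5,717.27 ÷ 6.7153 = USD 851.38
USD 851.38 ÷ 0.048464 = MXN 17,567.26
Profit = MXN 17,567.26 − MXN 17,000.00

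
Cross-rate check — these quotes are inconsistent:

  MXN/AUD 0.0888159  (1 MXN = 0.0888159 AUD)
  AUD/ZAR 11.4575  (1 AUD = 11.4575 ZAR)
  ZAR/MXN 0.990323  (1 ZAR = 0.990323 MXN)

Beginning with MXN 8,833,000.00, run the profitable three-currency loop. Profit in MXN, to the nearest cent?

Profitable loop is MXN → AUD → ZAR → MXN:
MXN 8,833,000.00 × 0.0888159 = AUD 784,510.84
AUD 784,510.84 × 11.4575 = ZAR 8,988,533.00
ZAR 8,988,533.00 × 0.990323 = MXN 8,901,550.97
Profit = MXN 8,901,550.97 − MXN 8,833,000.00

Profit: MXN 68,550.97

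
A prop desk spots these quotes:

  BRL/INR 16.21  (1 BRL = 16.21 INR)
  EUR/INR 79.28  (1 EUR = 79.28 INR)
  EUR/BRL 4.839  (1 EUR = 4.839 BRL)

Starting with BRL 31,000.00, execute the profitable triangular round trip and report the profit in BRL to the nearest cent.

Profit: BRL 331.90

Profitable loop is BRL → EUR → INR → BRL:
BRL 31,000.00 ÷ 4.839 = EUR 6,406.28
EUR 6,406.28 × 79.28 = INR 507,890.06
INR 507,890.06 ÷ 16.21 = BRL 31,331.90
Profit = BRL 31,331.90 − BRL 31,000.00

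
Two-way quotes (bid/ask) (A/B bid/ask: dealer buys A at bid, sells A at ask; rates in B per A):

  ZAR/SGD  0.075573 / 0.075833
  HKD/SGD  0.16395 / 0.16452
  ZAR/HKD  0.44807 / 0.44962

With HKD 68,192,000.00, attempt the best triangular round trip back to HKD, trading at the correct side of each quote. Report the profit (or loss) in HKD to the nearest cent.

Best loop HKD → ZAR → SGD → HKD:
HKD 68,192,000.00 ÷ 0.44962 (buy ZAR at ask) = ZAR 151,665,851.16
ZAR 151,665,851.16 × 0.075573 (sell ZAR at bid) = SGD 11,461,843.37
SGD 11,461,843.37 ÷ 0.16452 (buy HKD at ask) = HKD 69,668,389.07

Net profit: HKD 1,476,389.07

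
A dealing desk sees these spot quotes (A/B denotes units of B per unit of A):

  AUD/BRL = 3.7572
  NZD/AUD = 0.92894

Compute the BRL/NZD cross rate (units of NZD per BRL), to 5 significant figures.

BRL/NZD = 0.28652

1 BRL ÷ 3.7572 = 0.266156 AUD
0.266156 AUD ÷ 0.92894 = 0.286515 NZD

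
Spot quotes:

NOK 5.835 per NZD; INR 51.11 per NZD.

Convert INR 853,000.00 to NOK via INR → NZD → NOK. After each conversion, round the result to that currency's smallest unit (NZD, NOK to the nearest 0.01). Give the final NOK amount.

INR 853,000.00 ÷ 51.11 = NZD 16,689.49
NZD 16,689.49 × 5.835 = NOK 97,383.17

NOK 97,383.17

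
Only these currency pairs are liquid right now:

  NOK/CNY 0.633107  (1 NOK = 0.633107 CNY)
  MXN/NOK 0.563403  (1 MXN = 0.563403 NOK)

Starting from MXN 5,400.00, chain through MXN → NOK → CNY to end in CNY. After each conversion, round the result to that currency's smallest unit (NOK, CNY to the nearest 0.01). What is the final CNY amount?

MXN 5,400.00 × 0.563403 = NOK 3,042.38
NOK 3,042.38 × 0.633107 = CNY 1,926.15

CNY 1,926.15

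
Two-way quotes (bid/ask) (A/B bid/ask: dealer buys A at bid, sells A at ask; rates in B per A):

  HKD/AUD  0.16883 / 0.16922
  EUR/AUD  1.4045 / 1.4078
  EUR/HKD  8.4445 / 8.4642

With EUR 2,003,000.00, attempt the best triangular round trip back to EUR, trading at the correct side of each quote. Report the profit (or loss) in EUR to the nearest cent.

Best loop EUR → HKD → AUD → EUR:
EUR 2,003,000.00 × 8.4445 (sell EUR at bid) = HKD 16,914,333.50
HKD 16,914,333.50 × 0.16883 (sell HKD at bid) = AUD 2,855,646.92
AUD 2,855,646.92 ÷ 1.4078 (buy EUR at ask) = EUR 2,028,446.46

Net profit: EUR 25,446.46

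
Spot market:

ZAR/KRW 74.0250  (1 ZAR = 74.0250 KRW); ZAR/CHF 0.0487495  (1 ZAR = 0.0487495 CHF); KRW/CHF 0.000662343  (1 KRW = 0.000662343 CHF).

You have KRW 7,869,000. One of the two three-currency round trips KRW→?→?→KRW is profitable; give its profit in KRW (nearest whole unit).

Profitable loop is KRW → CHF → ZAR → KRW:
KRW 7,869,000 × 0.000662343 = CHF 5,211.98
CHF 5,211.98 ÷ 0.0487495 = ZAR 106,913.45
ZAR 106,913.45 × 74.0250 = KRW 7,914,268
Profit = KRW 7,914,268 − KRW 7,869,000

Profit: KRW 45,268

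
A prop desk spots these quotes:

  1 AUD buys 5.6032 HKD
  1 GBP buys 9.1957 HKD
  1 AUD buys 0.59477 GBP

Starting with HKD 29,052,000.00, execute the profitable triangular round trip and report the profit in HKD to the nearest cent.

Profitable loop is HKD → GBP → AUD → HKD:
HKD 29,052,000.00 ÷ 9.1957 = GBP 3,159,302.72
GBP 3,159,302.72 ÷ 0.59477 = AUD 5,311,805.77
AUD 5,311,805.77 × 5.6032 = HKD 29,763,110.09
Profit = HKD 29,763,110.09 − HKD 29,052,000.00

Profit: HKD 711,110.09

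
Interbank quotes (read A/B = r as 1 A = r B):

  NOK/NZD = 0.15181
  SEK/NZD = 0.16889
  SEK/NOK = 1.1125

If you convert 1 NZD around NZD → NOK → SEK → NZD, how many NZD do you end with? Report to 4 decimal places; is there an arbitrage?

Around NZD → NOK → SEK → NZD: 1 ÷ 0.15181 ÷ 1.1125 × 0.16889 = 1.000008
Product ≈ 1 (deviation 0.001%, within rounding noise).

1.0000 (no arbitrage)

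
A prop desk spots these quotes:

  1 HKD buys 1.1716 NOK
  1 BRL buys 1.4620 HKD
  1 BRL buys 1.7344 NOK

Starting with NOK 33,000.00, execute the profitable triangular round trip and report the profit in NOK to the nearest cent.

Profitable loop is NOK → HKD → BRL → NOK:
NOK 33,000.00 ÷ 1.1716 = HKD 28,166.61
HKD 28,166.61 ÷ 1.4620 = BRL 19,265.81
BRL 19,265.81 × 1.7344 = NOK 33,414.62
Profit = NOK 33,414.62 − NOK 33,000.00

Profit: NOK 414.62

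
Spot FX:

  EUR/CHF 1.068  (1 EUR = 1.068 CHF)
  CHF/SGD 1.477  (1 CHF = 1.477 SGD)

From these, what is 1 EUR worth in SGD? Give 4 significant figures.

EUR/SGD = 1.577

1 EUR × 1.068 = 1.068 CHF
1.068 CHF × 1.477 = 1.57744 SGD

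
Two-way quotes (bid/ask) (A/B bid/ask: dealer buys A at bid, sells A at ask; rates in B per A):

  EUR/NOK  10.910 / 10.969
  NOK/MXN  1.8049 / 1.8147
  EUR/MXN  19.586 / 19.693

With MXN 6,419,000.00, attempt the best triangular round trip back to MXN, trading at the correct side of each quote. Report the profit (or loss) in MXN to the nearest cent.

Net result: MXN -502.29 (no profitable arbitrage after spreads)

Best loop MXN → EUR → NOK → MXN:
MXN 6,419,000.00 ÷ 19.693 (buy EUR at ask) = EUR 325,953.38
EUR 325,953.38 × 10.910 (sell EUR at bid) = NOK 3,556,151.42
NOK 3,556,151.42 × 1.8049 (sell NOK at bid) = MXN 6,418,497.71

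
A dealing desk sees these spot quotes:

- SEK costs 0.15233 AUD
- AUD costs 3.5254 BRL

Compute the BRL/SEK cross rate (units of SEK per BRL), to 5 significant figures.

BRL/SEK = 1.8621

1 BRL ÷ 3.5254 = 0.283656 AUD
0.283656 AUD ÷ 0.15233 = 1.86211 SEK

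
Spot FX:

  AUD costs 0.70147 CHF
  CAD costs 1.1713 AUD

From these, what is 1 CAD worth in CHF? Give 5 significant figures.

CAD/CHF = 0.82163

1 CAD × 1.1713 = 1.1713 AUD
1.1713 AUD × 0.70147 = 0.821632 CHF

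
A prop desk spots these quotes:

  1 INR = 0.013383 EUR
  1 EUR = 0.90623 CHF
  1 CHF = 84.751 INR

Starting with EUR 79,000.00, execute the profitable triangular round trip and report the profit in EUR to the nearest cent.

Profit: EUR 2,201.46

Profitable loop is EUR → CHF → INR → EUR:
EUR 79,000.00 × 0.90623 = CHF 71,592.17
CHF 71,592.17 × 84.751 = INR 6,067,508.00
INR 6,067,508.00 × 0.013383 = EUR 81,201.46
Profit = EUR 81,201.46 − EUR 79,000.00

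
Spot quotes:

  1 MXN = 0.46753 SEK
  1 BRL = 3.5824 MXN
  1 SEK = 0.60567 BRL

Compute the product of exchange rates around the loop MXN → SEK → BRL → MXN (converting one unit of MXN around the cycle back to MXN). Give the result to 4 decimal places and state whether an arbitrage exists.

1.0144 (arbitrage exists)

Around MXN → SEK → BRL → MXN: 1 × 0.46753 × 0.60567 × 3.5824 = 1.014424
Product > 1; profitable direction is MXN → SEK → BRL → MXN.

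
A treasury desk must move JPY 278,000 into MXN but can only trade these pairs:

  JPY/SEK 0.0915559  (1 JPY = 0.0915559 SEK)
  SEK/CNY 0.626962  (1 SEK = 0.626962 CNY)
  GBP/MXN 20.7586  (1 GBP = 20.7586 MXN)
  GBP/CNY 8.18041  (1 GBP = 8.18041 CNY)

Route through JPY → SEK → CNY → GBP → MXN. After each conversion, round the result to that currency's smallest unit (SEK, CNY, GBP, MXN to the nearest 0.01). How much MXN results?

MXN 40,494.42

JPY 278,000 × 0.0915559 = SEK 25,452.54
SEK 25,452.54 × 0.626962 = CNY 15,957.78
CNY 15,957.78 ÷ 8.18041 = GBP 1,950.73
GBP 1,950.73 × 20.7586 = MXN 40,494.42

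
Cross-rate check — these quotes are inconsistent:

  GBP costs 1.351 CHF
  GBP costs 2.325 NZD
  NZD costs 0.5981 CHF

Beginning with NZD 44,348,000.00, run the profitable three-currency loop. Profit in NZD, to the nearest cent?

Profitable loop is NZD → CHF → GBP → NZD:
NZD 44,348,000.00 × 0.5981 = CHF 26,524,538.80
CHF 26,524,538.80 ÷ 1.351 = GBP 19,633,263.36
GBP 19,633,263.36 × 2.325 = NZD 45,647,337.31
Profit = NZD 45,647,337.31 − NZD 44,348,000.00

Profit: NZD 1,299,337.31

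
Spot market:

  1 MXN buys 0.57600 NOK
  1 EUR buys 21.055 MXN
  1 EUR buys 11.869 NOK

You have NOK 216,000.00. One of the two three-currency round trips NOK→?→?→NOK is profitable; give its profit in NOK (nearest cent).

Profit: NOK 4,707.63

Profitable loop is NOK → EUR → MXN → NOK:
NOK 216,000.00 ÷ 11.869 = EUR 18,198.67
EUR 18,198.67 × 21.055 = MXN 383,172.97
MXN 383,172.97 × 0.57600 = NOK 220,707.63
Profit = NOK 220,707.63 − NOK 216,000.00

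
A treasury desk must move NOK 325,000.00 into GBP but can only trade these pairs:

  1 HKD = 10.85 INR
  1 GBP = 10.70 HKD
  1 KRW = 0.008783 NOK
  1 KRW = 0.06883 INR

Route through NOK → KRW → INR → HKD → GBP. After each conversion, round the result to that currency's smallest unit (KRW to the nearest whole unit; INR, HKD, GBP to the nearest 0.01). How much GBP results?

NOK 325,000.00 ÷ 0.008783 = KRW 37,003,302
KRW 37,003,302 × 0.06883 = INR 2,546,937.28
INR 2,546,937.28 ÷ 10.85 = HKD 234,740.76
HKD 234,740.76 ÷ 10.70 = GBP 21,938.39

GBP 21,938.39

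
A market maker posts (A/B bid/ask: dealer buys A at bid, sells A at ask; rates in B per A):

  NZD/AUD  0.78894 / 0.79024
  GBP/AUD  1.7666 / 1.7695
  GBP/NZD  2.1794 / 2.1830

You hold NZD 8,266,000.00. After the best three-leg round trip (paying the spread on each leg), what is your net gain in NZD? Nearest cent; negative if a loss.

Net profit: NZD 198,881.49

Best loop NZD → GBP → AUD → NZD:
NZD 8,266,000.00 ÷ 2.1830 (buy GBP at ask) = GBP 3,786,532.30
GBP 3,786,532.30 × 1.7666 (sell GBP at bid) = AUD 6,689,287.95
AUD 6,689,287.95 ÷ 0.79024 (buy NZD at ask) = NZD 8,464,881.49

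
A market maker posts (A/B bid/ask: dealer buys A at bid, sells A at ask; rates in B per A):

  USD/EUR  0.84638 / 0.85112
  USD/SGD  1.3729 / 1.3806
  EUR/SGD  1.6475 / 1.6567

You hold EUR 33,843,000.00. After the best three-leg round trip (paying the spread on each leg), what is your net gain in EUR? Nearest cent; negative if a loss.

Best loop EUR → SGD → USD → EUR:
EUR 33,843,000.00 × 1.6475 (sell EUR at bid) = SGD 55,756,342.50
SGD 55,756,342.50 ÷ 1.3806 (buy USD at ask) = USD 40,385,587.79
USD 40,385,587.79 × 0.84638 (sell USD at bid) = EUR 34,181,553.79

Net profit: EUR 338,553.79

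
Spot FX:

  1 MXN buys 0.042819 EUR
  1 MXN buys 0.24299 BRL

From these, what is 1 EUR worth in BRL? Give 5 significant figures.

EUR/BRL = 5.6748

1 EUR ÷ 0.042819 = 23.3541 MXN
23.3541 MXN × 0.24299 = 5.67482 BRL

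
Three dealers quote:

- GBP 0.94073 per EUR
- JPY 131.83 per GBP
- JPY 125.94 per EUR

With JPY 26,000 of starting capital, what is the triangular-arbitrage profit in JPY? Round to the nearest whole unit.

Profitable loop is JPY → GBP → EUR → JPY:
JPY 26,000 ÷ 131.83 = GBP 197.22
GBP 197.22 ÷ 0.94073 = EUR 209.65
EUR 209.65 × 125.94 = JPY 26,403
Profit = JPY 26,403 − JPY 26,000

Profit: JPY 403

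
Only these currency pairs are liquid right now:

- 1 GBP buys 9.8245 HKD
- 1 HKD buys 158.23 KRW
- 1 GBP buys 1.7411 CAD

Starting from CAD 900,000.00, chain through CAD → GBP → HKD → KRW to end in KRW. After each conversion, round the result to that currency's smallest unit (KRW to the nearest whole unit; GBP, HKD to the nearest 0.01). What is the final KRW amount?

CAD 900,000.00 ÷ 1.7411 = GBP 516,914.59
GBP 516,914.59 × 9.8245 = HKD 5,078,427.39
HKD 5,078,427.39 × 158.23 = KRW 803,559,566

KRW 803,559,566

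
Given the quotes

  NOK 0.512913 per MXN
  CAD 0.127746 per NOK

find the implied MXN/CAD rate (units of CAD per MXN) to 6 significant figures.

MXN/CAD = 0.0655226

1 MXN × 0.512913 = 0.512913 NOK
0.512913 NOK × 0.127746 = 0.0655226 CAD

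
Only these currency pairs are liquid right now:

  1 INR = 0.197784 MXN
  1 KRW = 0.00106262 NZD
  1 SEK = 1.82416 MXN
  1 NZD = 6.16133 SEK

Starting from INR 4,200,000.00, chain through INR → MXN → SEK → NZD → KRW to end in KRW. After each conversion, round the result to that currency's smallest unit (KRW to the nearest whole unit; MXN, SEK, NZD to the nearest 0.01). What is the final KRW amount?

KRW 69,554,469

INR 4,200,000.00 × 0.197784 = MXN 830,692.80
MXN 830,692.80 ÷ 1.82416 = SEK 455,383.74
SEK 455,383.74 ÷ 6.16133 = NZD 73,909.97
NZD 73,909.97 ÷ 0.00106262 = KRW 69,554,469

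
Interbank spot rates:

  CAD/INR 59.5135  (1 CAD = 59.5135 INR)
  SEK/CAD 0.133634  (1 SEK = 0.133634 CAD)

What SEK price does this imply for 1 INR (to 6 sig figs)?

INR/SEK = 0.125738

1 INR ÷ 59.5135 = 0.0168029 CAD
0.0168029 CAD ÷ 0.133634 = 0.125738 SEK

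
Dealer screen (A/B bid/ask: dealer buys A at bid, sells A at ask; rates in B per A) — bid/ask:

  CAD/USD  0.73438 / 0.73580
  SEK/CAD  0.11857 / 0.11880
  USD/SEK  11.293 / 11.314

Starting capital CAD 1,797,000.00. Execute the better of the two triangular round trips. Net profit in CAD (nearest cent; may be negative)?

Best loop CAD → SEK → USD → CAD:
CAD 1,797,000.00 ÷ 0.11880 (buy SEK at ask) = SEK 15,126,262.63
SEK 15,126,262.63 ÷ 11.314 (buy USD at ask) = USD 1,336,950.91
USD 1,336,950.91 ÷ 0.73580 (buy CAD at ask) = CAD 1,817,003.14

Net profit: CAD 20,003.14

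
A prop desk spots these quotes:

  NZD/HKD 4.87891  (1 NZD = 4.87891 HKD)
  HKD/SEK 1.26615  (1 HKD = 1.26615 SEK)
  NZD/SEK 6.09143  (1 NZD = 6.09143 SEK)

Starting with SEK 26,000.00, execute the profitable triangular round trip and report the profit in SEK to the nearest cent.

Profitable loop is SEK → NZD → HKD → SEK:
SEK 26,000.00 ÷ 6.09143 = NZD 4,268.29
NZD 4,268.29 × 4.87891 = HKD 20,824.61
HKD 20,824.61 × 1.26615 = SEK 26,367.08
Profit = SEK 26,367.08 − SEK 26,000.00

Profit: SEK 367.08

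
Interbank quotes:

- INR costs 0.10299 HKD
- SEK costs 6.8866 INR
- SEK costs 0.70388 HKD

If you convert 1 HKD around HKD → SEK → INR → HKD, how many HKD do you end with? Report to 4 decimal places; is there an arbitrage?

1.0076 (arbitrage exists)

Around HKD → SEK → INR → HKD: 1 ÷ 0.70388 × 6.8866 × 0.10299 = 1.007630
Product > 1; profitable direction is HKD → SEK → INR → HKD.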